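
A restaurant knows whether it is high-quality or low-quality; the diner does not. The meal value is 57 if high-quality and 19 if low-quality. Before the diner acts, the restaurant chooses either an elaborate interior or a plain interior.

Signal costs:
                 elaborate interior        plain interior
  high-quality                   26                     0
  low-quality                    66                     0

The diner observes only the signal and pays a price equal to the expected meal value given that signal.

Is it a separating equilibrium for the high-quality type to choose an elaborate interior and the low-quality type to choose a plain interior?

Under separation the diner infers type exactly: elaborate interior → high-quality (pays 57), plain interior → low-quality (pays 19).
High-quality: elaborate interior gives 57 − 26 = 31; plain interior gives 19 − 0 = 19. No deviation. ✓
Low-quality: plain interior gives 19 − 0 = 19; elaborate interior gives 57 − 66 = -9. No deviation. ✓
Both incentive constraints hold.

Yes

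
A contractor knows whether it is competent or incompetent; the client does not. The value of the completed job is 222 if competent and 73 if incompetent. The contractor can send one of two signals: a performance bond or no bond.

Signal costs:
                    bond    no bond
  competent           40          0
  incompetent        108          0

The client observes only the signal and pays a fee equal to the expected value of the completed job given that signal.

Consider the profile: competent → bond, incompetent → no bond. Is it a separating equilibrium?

If types separate, bond earns payment 222 and no bond earns 73.
Competent: bond gives 222 − 40 = 182; no bond gives 73 − 0 = 73. No deviation. ✓
Incompetent: no bond gives 73 − 0 = 73; bond gives 222 − 108 = 114. Would deviate. ✗

No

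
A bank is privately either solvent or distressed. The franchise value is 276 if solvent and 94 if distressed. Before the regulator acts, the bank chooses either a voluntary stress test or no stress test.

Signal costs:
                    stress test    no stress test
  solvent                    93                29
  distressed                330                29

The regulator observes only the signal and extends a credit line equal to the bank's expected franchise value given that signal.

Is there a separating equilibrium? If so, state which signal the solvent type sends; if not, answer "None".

stress test

Try solvent → stress test, distressed → no stress test:
  Under separation the regulator infers type exactly: stress test → solvent (pays 276), no stress test → distressed (pays 94).
  Solvent: stress test gives 276 − 93 = 183; no stress test gives 94 − 29 = 65. No deviation. ✓
  Distressed: no stress test gives 94 − 29 = 65; stress test gives 276 − 330 = -54. No deviation. ✓
Both hold — the solvent type sends stress test.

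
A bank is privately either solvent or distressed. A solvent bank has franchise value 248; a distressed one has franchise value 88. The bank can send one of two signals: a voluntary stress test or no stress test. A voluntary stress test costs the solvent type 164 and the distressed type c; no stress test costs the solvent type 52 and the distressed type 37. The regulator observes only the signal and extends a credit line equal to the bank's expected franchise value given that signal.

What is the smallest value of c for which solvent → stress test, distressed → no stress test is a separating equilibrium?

Under separation: stress test → solvent (pays 248); no stress test → distressed (pays 88).
Solvent: 248 − 164 = 84 ≥ 88 − 52 = 36. Holds regardless of c. ✓
Distressed: 88 − 37 ≥ 248 − c, so c ≥ 248 − 51 = 197.

197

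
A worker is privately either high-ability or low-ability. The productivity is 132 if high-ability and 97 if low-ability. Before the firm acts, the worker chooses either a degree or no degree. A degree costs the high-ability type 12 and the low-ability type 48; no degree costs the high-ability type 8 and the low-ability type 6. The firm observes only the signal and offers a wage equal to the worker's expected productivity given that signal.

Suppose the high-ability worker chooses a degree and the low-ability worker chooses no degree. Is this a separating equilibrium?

Under separation the firm infers type exactly: degree → high-ability (pays 132), no degree → low-ability (pays 97).
High-ability: degree gives 132 − 12 = 120; no degree gives 97 − 8 = 89. No deviation. ✓
Low-ability: no degree gives 97 − 6 = 91; degree gives 132 − 48 = 84. No deviation. ✓
Neither type gains from mimicking the other.

Yes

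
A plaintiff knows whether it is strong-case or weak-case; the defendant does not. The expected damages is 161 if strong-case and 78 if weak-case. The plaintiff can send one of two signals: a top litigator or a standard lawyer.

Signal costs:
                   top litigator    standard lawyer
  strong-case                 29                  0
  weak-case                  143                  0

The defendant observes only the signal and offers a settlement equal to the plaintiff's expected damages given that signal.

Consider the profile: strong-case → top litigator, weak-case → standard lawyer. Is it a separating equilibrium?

Yes

Under separation the defendant infers type exactly: top litigator → strong-case (pays 161), standard lawyer → weak-case (pays 78).
Strong-case: top litigator gives 161 − 29 = 132; standard lawyer gives 78 − 0 = 78. No deviation. ✓
Weak-case: standard lawyer gives 78 − 0 = 78; top litigator gives 161 − 143 = 18. No deviation. ✓
Neither type gains from mimicking the other.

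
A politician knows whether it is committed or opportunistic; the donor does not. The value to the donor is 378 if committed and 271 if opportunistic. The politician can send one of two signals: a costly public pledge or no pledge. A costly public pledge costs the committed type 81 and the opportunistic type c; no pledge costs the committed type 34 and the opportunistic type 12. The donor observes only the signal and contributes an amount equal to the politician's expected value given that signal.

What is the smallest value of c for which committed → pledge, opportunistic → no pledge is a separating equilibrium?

Under separation: pledge → committed (pays 378); no pledge → opportunistic (pays 271).
Committed: 378 − 81 = 297 ≥ 271 − 34 = 237. Holds regardless of c. ✓
Opportunistic: 271 − 12 ≥ 378 − c, so c ≥ 378 − 259 = 119.

119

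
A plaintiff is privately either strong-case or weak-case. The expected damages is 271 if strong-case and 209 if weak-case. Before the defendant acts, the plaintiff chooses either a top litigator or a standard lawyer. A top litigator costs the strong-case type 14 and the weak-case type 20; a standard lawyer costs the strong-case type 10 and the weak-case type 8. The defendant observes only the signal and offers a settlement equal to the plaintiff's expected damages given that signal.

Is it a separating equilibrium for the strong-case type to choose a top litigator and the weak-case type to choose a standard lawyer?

No

If types separate, top litigator earns payment 271 and standard lawyer earns 209.
Strong-case: top litigator gives 271 − 14 = 257; standard lawyer gives 209 − 10 = 199. No deviation. ✓
Weak-case: standard lawyer gives 209 − 8 = 201; top litigator gives 271 − 20 = 251. Would deviate. ✗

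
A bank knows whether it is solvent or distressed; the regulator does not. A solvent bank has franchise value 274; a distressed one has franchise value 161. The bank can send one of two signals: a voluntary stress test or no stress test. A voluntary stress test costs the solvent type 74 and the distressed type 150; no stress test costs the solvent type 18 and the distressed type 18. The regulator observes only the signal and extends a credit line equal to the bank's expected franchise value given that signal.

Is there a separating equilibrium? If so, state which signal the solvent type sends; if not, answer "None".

stress test

Try solvent → stress test, distressed → no stress test:
  If types separate, stress test earns payment 274 and no stress test earns 161.
  Solvent: stress test gives 274 − 74 = 200; no stress test gives 161 − 18 = 143. No deviation. ✓
  Distressed: no stress test gives 161 − 18 = 143; stress test gives 274 − 150 = 124. No deviation. ✓
Both hold — the solvent type sends stress test.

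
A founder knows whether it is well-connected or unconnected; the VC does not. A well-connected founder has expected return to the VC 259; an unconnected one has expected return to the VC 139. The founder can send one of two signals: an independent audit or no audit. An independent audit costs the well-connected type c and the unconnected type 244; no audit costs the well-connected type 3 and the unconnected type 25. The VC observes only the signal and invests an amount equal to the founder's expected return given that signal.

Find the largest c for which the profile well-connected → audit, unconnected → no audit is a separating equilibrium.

Under separation: audit → well-connected (pays 259); no audit → unconnected (pays 139).
Unconnected: 139 − 25 = 114 ≥ 259 − 244 = 15. Holds regardless of c. ✓
Well-connected: 259 − c ≥ 139 − 3, so c ≤ 259 − 136 = 123.

123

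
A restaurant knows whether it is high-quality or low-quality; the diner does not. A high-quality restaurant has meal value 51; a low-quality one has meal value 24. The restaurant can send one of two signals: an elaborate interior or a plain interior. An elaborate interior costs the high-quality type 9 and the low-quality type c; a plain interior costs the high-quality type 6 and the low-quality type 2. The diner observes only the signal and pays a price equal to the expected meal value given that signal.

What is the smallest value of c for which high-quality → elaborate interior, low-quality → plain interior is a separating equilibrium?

29

Under separation: elaborate interior → high-quality (pays 51); plain interior → low-quality (pays 24).
High-quality: 51 − 9 = 42 ≥ 24 − 6 = 18. Holds regardless of c. ✓
Low-quality: 24 − 2 ≥ 51 − c, so c ≥ 51 − 22 = 29.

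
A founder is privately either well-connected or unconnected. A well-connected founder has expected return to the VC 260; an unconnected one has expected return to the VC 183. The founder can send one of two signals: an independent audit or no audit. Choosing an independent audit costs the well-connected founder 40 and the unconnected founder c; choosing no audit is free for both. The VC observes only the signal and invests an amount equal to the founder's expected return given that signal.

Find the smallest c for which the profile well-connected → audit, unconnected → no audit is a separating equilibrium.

77

Under separation: audit → well-connected (pays 260); no audit → unconnected (pays 183).
Well-connected: 260 − 40 = 220 ≥ 183 − 0 = 183. Holds regardless of c. ✓
Unconnected: 183 − 0 ≥ 260 − c, so c ≥ 260 − 183 = 77.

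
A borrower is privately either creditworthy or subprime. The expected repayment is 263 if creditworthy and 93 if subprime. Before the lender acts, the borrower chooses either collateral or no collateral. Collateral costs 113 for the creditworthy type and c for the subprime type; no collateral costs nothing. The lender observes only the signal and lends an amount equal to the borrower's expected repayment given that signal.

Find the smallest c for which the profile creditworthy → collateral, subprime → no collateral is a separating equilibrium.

170

Under separation: collateral → creditworthy (pays 263); no collateral → subprime (pays 93).
Creditworthy: 263 − 113 = 150 ≥ 93 − 0 = 93. Holds regardless of c. ✓
Subprime: 93 − 0 ≥ 263 − c, so c ≥ 263 − 93 = 170.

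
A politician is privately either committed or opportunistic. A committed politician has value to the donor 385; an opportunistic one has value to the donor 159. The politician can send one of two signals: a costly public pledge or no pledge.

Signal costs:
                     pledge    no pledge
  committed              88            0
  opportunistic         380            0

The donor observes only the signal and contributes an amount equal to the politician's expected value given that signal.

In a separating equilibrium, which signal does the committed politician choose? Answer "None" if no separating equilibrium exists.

Try committed → pledge, opportunistic → no pledge:
  Under separation the donor infers type exactly: pledge → committed (pays 385), no pledge → opportunistic (pays 159).
  Committed: pledge gives 385 − 88 = 297; no pledge gives 159 − 0 = 159. No deviation. ✓
  Opportunistic: no pledge gives 159 − 0 = 159; pledge gives 385 − 380 = 5. No deviation. ✓
Both hold — the committed type sends pledge.

pledge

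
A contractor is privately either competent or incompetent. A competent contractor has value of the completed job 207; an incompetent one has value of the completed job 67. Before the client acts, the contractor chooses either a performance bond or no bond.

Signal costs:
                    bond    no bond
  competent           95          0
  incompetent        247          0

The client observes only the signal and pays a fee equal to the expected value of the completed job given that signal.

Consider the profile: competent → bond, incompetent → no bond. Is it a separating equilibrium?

If types separate, bond earns payment 207 and no bond earns 67.
Competent: bond gives 207 − 95 = 112; no bond gives 67 − 0 = 67. No deviation. ✓
Incompetent: no bond gives 67 − 0 = 67; bond gives 207 − 247 = -40. No deviation. ✓
Neither type gains from mimicking the other.

Yes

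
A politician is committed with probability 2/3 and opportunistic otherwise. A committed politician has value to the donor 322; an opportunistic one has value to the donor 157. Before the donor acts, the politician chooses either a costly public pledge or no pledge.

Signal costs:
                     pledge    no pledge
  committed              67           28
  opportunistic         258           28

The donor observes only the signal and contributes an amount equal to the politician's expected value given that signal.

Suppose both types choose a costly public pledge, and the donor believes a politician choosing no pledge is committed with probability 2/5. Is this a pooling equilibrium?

No

On the equilibrium path (pledge) the donor holds the prior 2/3 and pays 2/3·322 + 1/3·157 = 267. Off-path (no pledge) belief 2/5 gives 2/5·322 + 3/5·157 = 223.
Committed: pledge gives 267 − 67 = 200; no pledge gives 223 − 28 = 195. Stays. ✓
Opportunistic: pledge gives 267 − 258 = 9; no pledge gives 223 − 28 = 195. Deviates. ✗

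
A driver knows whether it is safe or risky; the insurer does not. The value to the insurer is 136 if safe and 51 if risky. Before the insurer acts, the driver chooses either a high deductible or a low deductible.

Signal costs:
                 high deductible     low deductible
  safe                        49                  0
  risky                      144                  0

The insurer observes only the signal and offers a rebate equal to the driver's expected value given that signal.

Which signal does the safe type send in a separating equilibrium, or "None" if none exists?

Try safe → high deductible, risky → low deductible:
  If types separate, high deductible earns payment 136 and low deductible earns 51.
  Safe: high deductible gives 136 − 49 = 87; low deductible gives 51 − 0 = 51. No deviation. ✓
  Risky: low deductible gives 51 − 0 = 51; high deductible gives 136 − 144 = -8. No deviation. ✓
Both hold — the safe type sends high deductible.

high deductible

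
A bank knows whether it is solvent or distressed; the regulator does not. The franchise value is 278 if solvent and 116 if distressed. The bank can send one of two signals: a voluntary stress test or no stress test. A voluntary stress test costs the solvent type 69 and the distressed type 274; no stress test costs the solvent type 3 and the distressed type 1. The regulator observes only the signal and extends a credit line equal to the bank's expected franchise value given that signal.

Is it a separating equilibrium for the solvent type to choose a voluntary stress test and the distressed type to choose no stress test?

If types separate, stress test earns payment 278 and no stress test earns 116.
Solvent: stress test gives 278 − 69 = 209; no stress test gives 116 − 3 = 113. No deviation. ✓
Distressed: no stress test gives 116 − 1 = 115; stress test gives 278 − 274 = 4. No deviation. ✓
Both incentive constraints hold.

Yes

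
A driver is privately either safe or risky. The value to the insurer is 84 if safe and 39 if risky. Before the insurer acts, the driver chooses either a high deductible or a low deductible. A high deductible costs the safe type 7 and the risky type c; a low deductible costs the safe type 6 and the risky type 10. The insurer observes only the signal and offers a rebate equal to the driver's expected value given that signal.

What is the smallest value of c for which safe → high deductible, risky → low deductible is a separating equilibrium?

55

Under separation: high deductible → safe (pays 84); low deductible → risky (pays 39).
Safe: 84 − 7 = 77 ≥ 39 − 6 = 33. Holds regardless of c. ✓
Risky: 39 − 10 ≥ 84 − c, so c ≥ 84 − 29 = 55.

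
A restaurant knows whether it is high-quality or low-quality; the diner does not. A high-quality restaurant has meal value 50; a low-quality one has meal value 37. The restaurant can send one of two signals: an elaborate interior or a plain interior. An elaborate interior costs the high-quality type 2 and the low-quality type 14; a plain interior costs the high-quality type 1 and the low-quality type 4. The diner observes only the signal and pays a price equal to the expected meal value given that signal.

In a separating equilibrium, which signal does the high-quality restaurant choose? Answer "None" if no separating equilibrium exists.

None

Try high-quality → elaborate interior, low-quality → plain interior:
  Under separation the diner infers type exactly: elaborate interior → high-quality (pays 50), plain interior → low-quality (pays 37).
  High-quality: elaborate interior gives 50 − 2 = 48; plain interior gives 37 − 1 = 36. No deviation. ✓
  Low-quality: plain interior gives 37 − 4 = 33; elaborate interior gives 50 − 14 = 36. Would deviate. ✗
Try high-quality → plain interior, low-quality → elaborate interior:
  Under separation the diner infers type exactly: plain interior → high-quality (pays 50), elaborate interior → low-quality (pays 37).
  High-quality: plain interior gives 50 − 1 = 49; elaborate interior gives 37 − 2 = 35. No deviation. ✓
  Low-quality: elaborate interior gives 37 − 14 = 23; plain interior gives 50 − 4 = 46. Would deviate. ✗
Neither assignment is incentive-compatible.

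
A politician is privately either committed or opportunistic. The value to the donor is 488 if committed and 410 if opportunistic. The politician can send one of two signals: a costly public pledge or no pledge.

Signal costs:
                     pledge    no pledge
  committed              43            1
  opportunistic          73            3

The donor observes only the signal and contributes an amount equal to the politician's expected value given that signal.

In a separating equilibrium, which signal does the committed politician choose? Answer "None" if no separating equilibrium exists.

None

Try committed → pledge, opportunistic → no pledge:
  If types separate, pledge earns payment 488 and no pledge earns 410.
  Committed: pledge gives 488 − 43 = 445; no pledge gives 410 − 1 = 409. No deviation. ✓
  Opportunistic: no pledge gives 410 − 3 = 407; pledge gives 488 − 73 = 415. Would deviate. ✗
Try committed → no pledge, opportunistic → pledge:
  If types separate, no pledge earns payment 488 and pledge earns 410.
  Committed: no pledge gives 488 − 1 = 487; pledge gives 410 − 43 = 367. No deviation. ✓
  Opportunistic: pledge gives 410 − 73 = 337; no pledge gives 488 − 3 = 485. Would deviate. ✗
Neither assignment is incentive-compatible.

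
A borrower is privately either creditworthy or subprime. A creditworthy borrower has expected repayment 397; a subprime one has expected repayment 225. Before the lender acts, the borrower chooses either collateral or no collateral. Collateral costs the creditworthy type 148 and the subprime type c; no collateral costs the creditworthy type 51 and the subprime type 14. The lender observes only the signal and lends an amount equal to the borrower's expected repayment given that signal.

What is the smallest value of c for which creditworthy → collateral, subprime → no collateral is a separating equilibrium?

186

Under separation: collateral → creditworthy (pays 397); no collateral → subprime (pays 225).
Creditworthy: 397 − 148 = 249 ≥ 225 − 51 = 174. Holds regardless of c. ✓
Subprime: 225 − 14 ≥ 397 − c, so c ≥ 397 − 211 = 186.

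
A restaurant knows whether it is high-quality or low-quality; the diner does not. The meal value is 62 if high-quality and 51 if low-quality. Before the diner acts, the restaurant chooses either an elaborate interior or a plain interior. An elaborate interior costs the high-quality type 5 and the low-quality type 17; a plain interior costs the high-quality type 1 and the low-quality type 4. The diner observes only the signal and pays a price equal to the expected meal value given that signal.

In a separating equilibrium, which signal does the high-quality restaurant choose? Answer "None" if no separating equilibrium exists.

Try high-quality → elaborate interior, low-quality → plain interior:
  Under separation the diner infers type exactly: elaborate interior → high-quality (pays 62), plain interior → low-quality (pays 51).
  High-quality: elaborate interior gives 62 − 5 = 57; plain interior gives 51 − 1 = 50. No deviation. ✓
  Low-quality: plain interior gives 51 − 4 = 47; elaborate interior gives 62 − 17 = 45. No deviation. ✓
Both hold — the high-quality type sends elaborate interior.

elaborate interior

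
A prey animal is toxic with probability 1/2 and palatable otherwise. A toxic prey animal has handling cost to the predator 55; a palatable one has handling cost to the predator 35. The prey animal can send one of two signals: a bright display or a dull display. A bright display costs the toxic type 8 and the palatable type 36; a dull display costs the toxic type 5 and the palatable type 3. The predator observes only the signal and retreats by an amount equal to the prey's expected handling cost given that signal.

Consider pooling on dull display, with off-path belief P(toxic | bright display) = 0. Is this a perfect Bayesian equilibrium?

At the pooled signal (dull display) the predator holds the prior 1/2 and pays 1/2·55 + 1/2·35 = 45. Off-path (bright display) belief 0 gives 0·55 + 1·35 = 35.
Toxic: dull display gives 45 − 5 = 40; bright display gives 35 − 8 = 27. Stays. ✓
Palatable: dull display gives 45 − 3 = 42; bright display gives 35 − 36 = -1. Stays. ✓

Yes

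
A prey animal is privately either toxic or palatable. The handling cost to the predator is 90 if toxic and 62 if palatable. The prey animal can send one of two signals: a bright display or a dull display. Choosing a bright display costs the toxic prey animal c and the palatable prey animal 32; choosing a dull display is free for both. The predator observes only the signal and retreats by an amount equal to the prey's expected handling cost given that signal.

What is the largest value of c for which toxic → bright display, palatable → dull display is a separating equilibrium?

Under separation: bright display → toxic (pays 90); dull display → palatable (pays 62).
Palatable: 62 − 0 = 62 ≥ 90 − 32 = 58. Holds regardless of c. ✓
Toxic: 90 − c ≥ 62 − 0, so c ≤ 90 − 62 = 28.

28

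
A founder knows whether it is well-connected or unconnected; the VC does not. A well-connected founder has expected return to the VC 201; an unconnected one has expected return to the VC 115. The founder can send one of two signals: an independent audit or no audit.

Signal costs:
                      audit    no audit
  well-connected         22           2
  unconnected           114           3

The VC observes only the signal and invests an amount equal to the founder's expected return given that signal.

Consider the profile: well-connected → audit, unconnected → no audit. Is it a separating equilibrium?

Under separation the VC infers type exactly: audit → well-connected (pays 201), no audit → unconnected (pays 115).
Well-connected: audit gives 201 − 22 = 179; no audit gives 115 − 2 = 113. No deviation. ✓
Unconnected: no audit gives 115 − 3 = 112; audit gives 201 − 114 = 87. No deviation. ✓
Neither type gains from mimicking the other.

Yes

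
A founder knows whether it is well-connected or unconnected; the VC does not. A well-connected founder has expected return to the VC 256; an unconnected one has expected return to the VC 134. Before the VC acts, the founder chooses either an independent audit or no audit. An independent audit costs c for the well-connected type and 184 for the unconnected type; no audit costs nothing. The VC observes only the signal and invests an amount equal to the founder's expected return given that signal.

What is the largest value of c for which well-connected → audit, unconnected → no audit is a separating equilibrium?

122

Under separation: audit → well-connected (pays 256); no audit → unconnected (pays 134).
Unconnected: 134 − 0 = 134 ≥ 256 − 184 = 72. Holds regardless of c. ✓
Well-connected: 256 − c ≥ 134 − 0, so c ≤ 256 − 134 = 122.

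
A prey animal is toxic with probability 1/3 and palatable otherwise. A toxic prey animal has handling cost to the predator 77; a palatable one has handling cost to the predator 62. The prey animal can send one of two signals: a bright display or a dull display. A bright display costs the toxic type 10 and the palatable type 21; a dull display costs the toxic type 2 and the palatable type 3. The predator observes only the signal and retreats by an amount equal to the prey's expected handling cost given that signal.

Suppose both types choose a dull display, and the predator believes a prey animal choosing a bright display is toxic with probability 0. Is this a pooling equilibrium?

Yes

At the pooled signal (dull display) the predator holds the prior 1/3 and pays 1/3·77 + 2/3·62 = 67. Off-path (bright display) belief 0 gives 0·77 + 1·62 = 62.
Toxic: dull display gives 67 − 2 = 65; bright display gives 62 − 10 = 52. Stays. ✓
Palatable: dull display gives 67 − 3 = 64; bright display gives 62 − 21 = 41. Stays. ✓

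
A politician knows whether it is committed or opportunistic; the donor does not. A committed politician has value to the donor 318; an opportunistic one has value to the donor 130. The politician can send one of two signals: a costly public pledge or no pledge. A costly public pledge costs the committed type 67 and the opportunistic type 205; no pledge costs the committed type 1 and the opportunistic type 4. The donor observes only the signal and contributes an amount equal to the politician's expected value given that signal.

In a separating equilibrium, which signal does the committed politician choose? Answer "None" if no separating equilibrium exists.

Try committed → pledge, opportunistic → no pledge:
  Under separation the donor infers type exactly: pledge → committed (pays 318), no pledge → opportunistic (pays 130).
  Committed: pledge gives 318 − 67 = 251; no pledge gives 130 − 1 = 129. No deviation. ✓
  Opportunistic: no pledge gives 130 − 4 = 126; pledge gives 318 − 205 = 113. No deviation. ✓
Both hold — the committed type sends pledge.

pledge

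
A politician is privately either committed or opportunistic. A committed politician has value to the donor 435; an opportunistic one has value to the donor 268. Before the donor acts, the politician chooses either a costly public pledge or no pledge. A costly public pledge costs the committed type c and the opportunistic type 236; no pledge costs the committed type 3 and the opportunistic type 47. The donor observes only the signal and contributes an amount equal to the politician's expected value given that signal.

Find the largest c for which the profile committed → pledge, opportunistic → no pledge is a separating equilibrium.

170

Under separation: pledge → committed (pays 435); no pledge → opportunistic (pays 268).
Opportunistic: 268 − 47 = 221 ≥ 435 − 236 = 199. Holds regardless of c. ✓
Committed: 435 − c ≥ 268 − 3, so c ≤ 435 − 265 = 170.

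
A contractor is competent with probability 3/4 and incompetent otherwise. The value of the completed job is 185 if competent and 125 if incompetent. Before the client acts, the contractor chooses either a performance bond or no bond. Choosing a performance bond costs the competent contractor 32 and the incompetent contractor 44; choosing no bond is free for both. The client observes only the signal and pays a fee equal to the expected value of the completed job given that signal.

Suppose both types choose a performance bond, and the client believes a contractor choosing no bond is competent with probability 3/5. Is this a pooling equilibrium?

On the equilibrium path (bond) the client holds the prior 3/4 and pays 3/4·185 + 1/4·125 = 170. Off-path (no bond) belief 3/5 gives 3/5·185 + 2/5·125 = 161.
Competent: bond gives 170 − 32 = 138; no bond gives 161 − 0 = 161. Deviates. ✗
Incompetent: bond gives 170 − 44 = 126; no bond gives 161 − 0 = 161. Deviates. ✗

No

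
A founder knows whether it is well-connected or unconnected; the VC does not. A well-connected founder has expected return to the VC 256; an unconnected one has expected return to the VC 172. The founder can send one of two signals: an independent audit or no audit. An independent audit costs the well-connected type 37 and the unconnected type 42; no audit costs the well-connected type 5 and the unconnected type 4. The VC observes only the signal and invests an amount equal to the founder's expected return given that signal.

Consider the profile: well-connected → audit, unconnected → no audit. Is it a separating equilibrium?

No

If types separate, audit earns payment 256 and no audit earns 172.
Well-connected: audit gives 256 − 37 = 219; no audit gives 172 − 5 = 167. No deviation. ✓
Unconnected: no audit gives 172 − 4 = 168; audit gives 256 − 42 = 214. Would deviate. ✗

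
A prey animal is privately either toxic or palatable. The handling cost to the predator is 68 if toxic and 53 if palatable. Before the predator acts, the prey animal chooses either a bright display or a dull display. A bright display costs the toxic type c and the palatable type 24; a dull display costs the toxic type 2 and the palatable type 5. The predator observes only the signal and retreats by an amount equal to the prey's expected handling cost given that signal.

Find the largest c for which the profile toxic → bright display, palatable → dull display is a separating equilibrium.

17

Under separation: bright display → toxic (pays 68); dull display → palatable (pays 53).
Palatable: 53 − 5 = 48 ≥ 68 − 24 = 44. Holds regardless of c. ✓
Toxic: 68 − c ≥ 53 − 2, so c ≤ 68 − 51 = 17.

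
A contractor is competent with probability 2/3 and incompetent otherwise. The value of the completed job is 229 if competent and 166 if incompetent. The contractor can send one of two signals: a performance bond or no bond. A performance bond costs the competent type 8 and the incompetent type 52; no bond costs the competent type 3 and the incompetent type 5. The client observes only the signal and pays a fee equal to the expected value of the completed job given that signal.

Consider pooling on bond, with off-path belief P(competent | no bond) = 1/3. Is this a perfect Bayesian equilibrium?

No

At the pooled signal (bond) the client holds the prior 2/3 and pays 2/3·229 + 1/3·166 = 208. Off-path (no bond) belief 1/3 gives 1/3·229 + 2/3·166 = 187.
Competent: bond gives 208 − 8 = 200; no bond gives 187 − 3 = 184. Stays. ✓
Incompetent: bond gives 208 − 52 = 156; no bond gives 187 − 5 = 182. Deviates. ✗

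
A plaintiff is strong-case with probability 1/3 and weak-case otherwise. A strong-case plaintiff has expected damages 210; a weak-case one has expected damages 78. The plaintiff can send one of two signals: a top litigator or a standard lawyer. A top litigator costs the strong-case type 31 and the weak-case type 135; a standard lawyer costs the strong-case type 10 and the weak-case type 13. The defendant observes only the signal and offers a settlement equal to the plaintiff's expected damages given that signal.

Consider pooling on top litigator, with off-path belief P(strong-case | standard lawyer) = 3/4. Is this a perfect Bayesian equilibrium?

No

At the pooled signal (top litigator) the defendant holds the prior 1/3 and pays 1/3·210 + 2/3·78 = 122. Off-path (standard lawyer) belief 3/4 gives 3/4·210 + 1/4·78 = 177.
Strong-case: top litigator gives 122 − 31 = 91; standard lawyer gives 177 − 10 = 167. Deviates. ✗
Weak-case: top litigator gives 122 − 135 = -13; standard lawyer gives 177 − 13 = 164. Deviates. ✗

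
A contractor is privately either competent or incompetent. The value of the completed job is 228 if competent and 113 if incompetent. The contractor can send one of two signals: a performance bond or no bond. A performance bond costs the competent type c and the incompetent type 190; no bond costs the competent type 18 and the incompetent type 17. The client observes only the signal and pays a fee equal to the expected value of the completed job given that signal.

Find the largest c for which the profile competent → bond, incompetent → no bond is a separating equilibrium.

Under separation: bond → competent (pays 228); no bond → incompetent (pays 113).
Incompetent: 113 − 17 = 96 ≥ 228 − 190 = 38. Holds regardless of c. ✓
Competent: 228 − c ≥ 113 − 18, so c ≤ 228 − 95 = 133.

133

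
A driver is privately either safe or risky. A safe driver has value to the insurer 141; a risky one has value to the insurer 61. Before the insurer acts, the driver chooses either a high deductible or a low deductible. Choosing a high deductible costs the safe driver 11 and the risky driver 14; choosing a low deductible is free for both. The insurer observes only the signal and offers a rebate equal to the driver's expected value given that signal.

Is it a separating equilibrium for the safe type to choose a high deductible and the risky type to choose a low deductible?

If types separate, high deductible earns payment 141 and low deductible earns 61.
Safe: high deductible gives 141 − 11 = 130; low deductible gives 61 − 0 = 61. No deviation. ✓
Risky: low deductible gives 61 − 0 = 61; high deductible gives 141 − 14 = 127. Would deviate. ✗

No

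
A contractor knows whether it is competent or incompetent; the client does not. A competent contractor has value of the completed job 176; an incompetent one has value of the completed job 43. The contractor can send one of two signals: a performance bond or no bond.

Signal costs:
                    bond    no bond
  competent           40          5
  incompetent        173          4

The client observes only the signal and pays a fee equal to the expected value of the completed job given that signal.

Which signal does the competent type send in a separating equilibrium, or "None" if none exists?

Try competent → bond, incompetent → no bond:
  Under separation the client infers type exactly: bond → competent (pays 176), no bond → incompetent (pays 43).
  Competent: bond gives 176 − 40 = 136; no bond gives 43 − 5 = 38. No deviation. ✓
  Incompetent: no bond gives 43 − 4 = 39; bond gives 176 − 173 = 3. No deviation. ✓
Both hold — the competent type sends bond.

bond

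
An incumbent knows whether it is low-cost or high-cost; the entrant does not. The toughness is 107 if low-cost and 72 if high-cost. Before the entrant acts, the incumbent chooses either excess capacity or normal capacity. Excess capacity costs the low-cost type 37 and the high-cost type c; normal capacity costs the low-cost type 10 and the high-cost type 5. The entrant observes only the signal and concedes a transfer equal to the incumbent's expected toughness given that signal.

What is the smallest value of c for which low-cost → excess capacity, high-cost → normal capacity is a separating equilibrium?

40

Under separation: excess capacity → low-cost (pays 107); normal capacity → high-cost (pays 72).
Low-cost: 107 − 37 = 70 ≥ 72 − 10 = 62. Holds regardless of c. ✓
High-cost: 72 − 5 ≥ 107 − c, so c ≥ 107 − 67 = 40.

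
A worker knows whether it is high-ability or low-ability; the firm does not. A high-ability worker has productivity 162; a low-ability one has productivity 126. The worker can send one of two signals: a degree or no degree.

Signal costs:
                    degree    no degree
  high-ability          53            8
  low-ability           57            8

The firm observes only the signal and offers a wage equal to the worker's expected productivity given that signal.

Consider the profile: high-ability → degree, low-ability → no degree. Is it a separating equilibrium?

If types separate, degree earns payment 162 and no degree earns 126.
High-ability: degree gives 162 − 53 = 109; no degree gives 126 − 8 = 118. Would deviate. ✗
Low-ability: no degree gives 126 − 8 = 118; degree gives 162 − 57 = 105. No deviation. ✓

No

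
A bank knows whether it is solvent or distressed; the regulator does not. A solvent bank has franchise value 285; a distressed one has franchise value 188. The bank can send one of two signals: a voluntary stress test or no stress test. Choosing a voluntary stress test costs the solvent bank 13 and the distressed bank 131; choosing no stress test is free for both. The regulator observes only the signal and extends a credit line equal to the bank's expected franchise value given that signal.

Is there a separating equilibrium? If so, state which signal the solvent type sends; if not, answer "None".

Try solvent → stress test, distressed → no stress test:
  Under separation the regulator infers type exactly: stress test → solvent (pays 285), no stress test → distressed (pays 188).
  Solvent: stress test gives 285 − 13 = 272; no stress test gives 188 − 0 = 188. No deviation. ✓
  Distressed: no stress test gives 188 − 0 = 188; stress test gives 285 − 131 = 154. No deviation. ✓
Both hold — the solvent type sends stress test.

stress test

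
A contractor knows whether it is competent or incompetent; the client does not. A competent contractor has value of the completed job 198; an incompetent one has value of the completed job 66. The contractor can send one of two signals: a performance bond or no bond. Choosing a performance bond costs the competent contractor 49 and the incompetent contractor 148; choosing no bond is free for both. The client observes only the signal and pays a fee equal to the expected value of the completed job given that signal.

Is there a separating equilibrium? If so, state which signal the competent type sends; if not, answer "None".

Try competent → bond, incompetent → no bond:
  Under separation the client infers type exactly: bond → competent (pays 198), no bond → incompetent (pays 66).
  Competent: bond gives 198 − 49 = 149; no bond gives 66 − 0 = 66. No deviation. ✓
  Incompetent: no bond gives 66 − 0 = 66; bond gives 198 − 148 = 50. No deviation. ✓
Both hold — the competent type sends bond.

bond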